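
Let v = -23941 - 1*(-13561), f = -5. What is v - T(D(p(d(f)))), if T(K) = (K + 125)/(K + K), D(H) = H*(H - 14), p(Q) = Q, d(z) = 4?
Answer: -166063/16 ≈ -10379.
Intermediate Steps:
D(H) = H*(-14 + H)
T(K) = (125 + K)/(2*K) (T(K) = (125 + K)/((2*K)) = (125 + K)*(1/(2*K)) = (125 + K)/(2*K))
v = -10380 (v = -23941 + 13561 = -10380)
v - T(D(p(d(f)))) = -10380 - (125 + 4*(-14 + 4))/(2*(4*(-14 + 4))) = -10380 - (125 + 4*(-10))/(2*(4*(-10))) = -10380 - (125 - 40)/(2*(-40)) = -10380 - (-1)*85/(2*40) = -10380 - 1*(-17/16) = -10380 + 17/16 = -166063/16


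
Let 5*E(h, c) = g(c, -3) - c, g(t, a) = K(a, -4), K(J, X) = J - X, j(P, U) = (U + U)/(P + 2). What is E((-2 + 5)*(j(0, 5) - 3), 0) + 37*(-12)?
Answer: -2219/5 ≈ -443.80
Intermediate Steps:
j(P, U) = 2*U/(2 + P) (j(P, U) = (2*U)/(2 + P) = 2*U/(2 + P))
g(t, a) = 4 + a (g(t, a) = a - 1*(-4) = a + 4 = 4 + a)
E(h, c) = 1/5 - c/5 (E(h, c) = ((4 - 3) - c)/5 = (1 - c)/5 = 1/5 - c/5)
E((-2 + 5)*(j(0, 5) - 3), 0) + 37*(-12) = (1/5 - 1/5*0) + 37*(-12) = (1/5 + 0) - 444 = 1/5 - 444 = -2219/5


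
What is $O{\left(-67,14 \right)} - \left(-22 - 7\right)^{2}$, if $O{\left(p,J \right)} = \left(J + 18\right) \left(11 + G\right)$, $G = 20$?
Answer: $151$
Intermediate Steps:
$O{\left(p,J \right)} = 558 + 31 J$ ($O{\left(p,J \right)} = \left(J + 18\right) \left(11 + 20\right) = \left(18 + J\right) 31 = 558 + 31 J$)
$O{\left(-67,14 \right)} - \left(-22 - 7\right)^{2} = \left(558 + 31 \cdot 14\right) - \left(-22 - 7\right)^{2} = \left(558 + 434\right) - \left(-29\right)^{2} = 992 - 841 = 151$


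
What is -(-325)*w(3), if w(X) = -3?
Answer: -975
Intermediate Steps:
-(-325)*w(3) = -(-325)*(-3) = -25*39 = -975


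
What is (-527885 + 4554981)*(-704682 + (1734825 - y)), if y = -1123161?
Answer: 8671561925184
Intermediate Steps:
(-527885 + 4554981)*(-704682 + (1734825 - y)) = (-527885 + 4554981)*(-704682 + (1734825 - 1*(-1123161))) = 4027096*(-704682 + (1734825 + 1123161)) = 4027096*(-704682 + 2857986) = 4027096*2153304 = 8671561925184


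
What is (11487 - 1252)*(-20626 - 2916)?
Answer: -240952370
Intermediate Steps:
(11487 - 1252)*(-20626 - 2916) = 10235*(-23542) = -240952370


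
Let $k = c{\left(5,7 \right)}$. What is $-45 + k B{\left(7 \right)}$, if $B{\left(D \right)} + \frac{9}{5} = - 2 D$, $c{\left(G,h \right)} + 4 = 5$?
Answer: $- \frac{304}{5} \approx -60.8$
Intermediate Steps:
$c{\left(G,h \right)} = 1$ ($c{\left(G,h \right)} = -4 + 5 = 1$)
$B{\left(D \right)} = - \frac{9}{5} - 2 D$
$k = 1$
$-45 + k B{\left(7 \right)} = -45 + 1 \left(- \frac{9}{5} - 14\right) = -45 + 1 \left(- \frac{79}{5}\right) = -45 - \frac{79}{5} = - \frac{304}{5}$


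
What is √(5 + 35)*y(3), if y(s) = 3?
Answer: 6*√10 ≈ 18.974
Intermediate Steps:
√(5 + 35)*y(3) = √(5 + 35)*3 = √40*3 = (2*√10)*3 = 6*√10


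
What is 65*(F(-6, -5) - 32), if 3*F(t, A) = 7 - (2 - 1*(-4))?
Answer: -6175/3 ≈ -2058.3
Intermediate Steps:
F(t, A) = ⅓ (F(t, A) = (7 - (2 - 1*(-4)))/3 = (7 - (2 + 4))/3 = (7 - 1*6)/3 = (7 - 6)/3 = (⅓)*1 = ⅓)
65*(F(-6, -5) - 32) = 65*(⅓ - 32) = 65*(-95/3) = -6175/3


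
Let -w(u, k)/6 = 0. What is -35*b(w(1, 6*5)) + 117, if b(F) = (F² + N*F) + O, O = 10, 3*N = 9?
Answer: -233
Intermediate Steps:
N = 3 (N = (⅓)*9 = 3)
w(u, k) = 0 (w(u, k) = -6*0 = 0)
b(F) = 10 + F² + 3*F (b(F) = (F² + 3*F) + 10 = 10 + F² + 3*F)
-35*b(w(1, 6*5)) + 117 = -35*(10 + 0² + 3*0) + 117 = -35*(10 + 0 + 0) + 117 = -35*10 + 117 = -350 + 117 = -233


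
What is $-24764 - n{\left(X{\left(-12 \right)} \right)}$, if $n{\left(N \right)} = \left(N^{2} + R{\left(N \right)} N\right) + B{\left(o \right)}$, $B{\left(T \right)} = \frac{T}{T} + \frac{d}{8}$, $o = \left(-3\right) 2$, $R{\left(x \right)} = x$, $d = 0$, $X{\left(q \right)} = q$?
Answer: $-25053$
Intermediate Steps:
$o = -6$
$B{\left(T \right)} = 1$ ($B{\left(T \right)} = \frac{T}{T} + \frac{0}{8} = 1 + 0 \cdot \frac{1}{8} = 1 + 0 = 1$)
$n{\left(N \right)} = 1 + 2 N^{2}$ ($n{\left(N \right)} = \left(N^{2} + N N\right) + 1 = \left(N^{2} + N^{2}\right) + 1 = 2 N^{2} + 1 = 1 + 2 N^{2}$)
$-24764 - n{\left(X{\left(-12 \right)} \right)} = -24764 - \left(1 + 2 \left(-12\right)^{2}\right) = -24764 - \left(1 + 2 \cdot 144\right) = -24764 - \left(1 + 288\right) = -24764 - 289 = -25053$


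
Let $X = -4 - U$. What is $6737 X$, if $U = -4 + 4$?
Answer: $-26948$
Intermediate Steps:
$U = 0$
$X = -4$ ($X = -4 - 0 = -4 + 0 = -4$)
$6737 X = 6737 \left(-4\right) = -26948$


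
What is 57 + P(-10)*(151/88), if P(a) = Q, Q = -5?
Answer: 4261/88 ≈ 48.420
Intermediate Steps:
P(a) = -5
57 + P(-10)*(151/88) = 57 - 755/88 = 4261/88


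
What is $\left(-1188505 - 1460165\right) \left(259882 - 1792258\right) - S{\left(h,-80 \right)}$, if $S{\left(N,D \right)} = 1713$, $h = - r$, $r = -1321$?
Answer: $4058758338207$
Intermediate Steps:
$h = 1321$ ($h = \left(-1\right) \left(-1321\right) = 1321$)
$\left(-1188505 - 1460165\right) \left(259882 - 1792258\right) - S{\left(h,-80 \right)} = \left(-1188505 - 1460165\right) \left(259882 - 1792258\right) - 1713 = \left(-2648670\right) \left(-1532376\right) - 1713 = 4058758339920 - 1713 = 4058758338207$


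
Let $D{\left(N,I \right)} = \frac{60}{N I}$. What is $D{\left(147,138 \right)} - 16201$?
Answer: $- \frac{54775571}{3381} \approx -16201.0$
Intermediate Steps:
$D{\left(N,I \right)} = \frac{60}{I N}$
$D{\left(147,138 \right)} - 16201 = \frac{60}{138 \cdot 147} - 16201 = 60 \cdot \frac{1}{138} \cdot \frac{1}{147} - 16201 = \frac{10}{3381} - 16201 = - \frac{54775571}{3381}$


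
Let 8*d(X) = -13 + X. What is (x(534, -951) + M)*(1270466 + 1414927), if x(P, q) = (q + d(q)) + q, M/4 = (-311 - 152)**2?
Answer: 4594457681451/2 ≈ 2.2972e+12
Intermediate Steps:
d(X) = -13/8 + X/8 (d(X) = (-13 + X)/8 = -13/8 + X/8)
M = 857476 (M = 4*(-311 - 152)**2 = 4*(-463)**2 = 4*214369 = 857476)
x(P, q) = -13/8 + 17*q/8 (x(P, q) = (q + (-13/8 + q/8)) + q = (-13/8 + 9*q/8) + q = -13/8 + 17*q/8)
(x(534, -951) + M)*(1270466 + 1414927) = ((-13/8 + (17/8)*(-951)) + 857476)*(1270466 + 1414927) = ((-13/8 - 16167/8) + 857476)*2685393 = (-4045/2 + 857476)*2685393 = (1710907/2)*2685393 = 4594457681451/2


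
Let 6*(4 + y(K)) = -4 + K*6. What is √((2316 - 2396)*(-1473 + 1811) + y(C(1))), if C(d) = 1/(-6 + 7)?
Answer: I*√243393/3 ≈ 164.45*I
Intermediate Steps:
C(d) = 1 (C(d) = 1/1 = 1)
y(K) = -14/3 + K (y(K) = -4 + (-4 + K*6)/6 = -4 + (-4 + 6*K)/6 = -4 + (-⅔ + K) = -14/3 + K)
√((2316 - 2396)*(-1473 + 1811) + y(C(1))) = √((2316 - 2396)*(-1473 + 1811) + (-14/3 + 1)) = √(-80*338 - 11/3) = √(-27040 - 11/3) = √(-81131/3) = I*√243393/3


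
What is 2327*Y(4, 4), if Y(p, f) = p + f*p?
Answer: 46540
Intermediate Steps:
2327*Y(4, 4) = 2327*(4*(1 + 4)) = 2327*(4*5) = 2327*20 = 46540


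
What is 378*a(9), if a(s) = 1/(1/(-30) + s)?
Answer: 11340/269 ≈ 42.156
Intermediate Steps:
a(s) = 1/(-1/30 + s)
378*a(9) = 378*(30/(-1 + 30*9)) = 378*(30/(-1 + 270)) = 378*(30/269) = 11340/269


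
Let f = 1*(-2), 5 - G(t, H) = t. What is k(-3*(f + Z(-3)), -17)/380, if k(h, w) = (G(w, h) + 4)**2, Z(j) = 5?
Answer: 169/95 ≈ 1.7789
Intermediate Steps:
G(t, H) = 5 - t
f = -2
k(h, w) = (9 - w)**2 (k(h, w) = ((5 - w) + 4)**2 = (9 - w)**2)
k(-3*(f + Z(-3)), -17)/380 = (-9 - 17)**2/380 = (-26)**2*(1/380) = 676*(1/380) = 169/95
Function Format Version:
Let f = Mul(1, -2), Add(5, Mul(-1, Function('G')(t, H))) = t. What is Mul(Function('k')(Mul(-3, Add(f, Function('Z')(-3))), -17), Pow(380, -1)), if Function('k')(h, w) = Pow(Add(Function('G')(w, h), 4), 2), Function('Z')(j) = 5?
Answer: Rational(169, 95) ≈ 1.7789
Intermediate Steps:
Function('G')(t, H) = Add(5, Mul(-1, t))
f = -2
Function('k')(h, w) = Pow(Add(9, Mul(-1, w)), 2) (Function('k')(h, w) = Pow(Add(Add(5, Mul(-1, w)), 4), 2) = Pow(Add(9, Mul(-1, w)), 2))
Mul(Function('k')(Mul(-3, Add(f, Function('Z')(-3))), -17), Pow(380, -1)) = Mul(Pow(Add(-9, -17), 2), Pow(380, -1)) = Mul(Pow(-26, 2), Rational(1, 380)) = Mul(676, Rational(1, 380)) = Rational(169, 95)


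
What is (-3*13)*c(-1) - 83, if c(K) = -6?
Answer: 151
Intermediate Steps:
(-3*13)*c(-1) - 83 = -3*13*(-6) - 83 = -39*(-6) - 83 = 234 - 83 = 151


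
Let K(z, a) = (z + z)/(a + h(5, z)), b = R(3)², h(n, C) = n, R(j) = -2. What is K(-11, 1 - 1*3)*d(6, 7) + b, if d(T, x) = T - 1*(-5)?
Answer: -230/3 ≈ -76.667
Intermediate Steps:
d(T, x) = 5 + T (d(T, x) = T + 5 = 5 + T)
b = 4 (b = (-2)² = 4)
K(z, a) = 2*z/(5 + a) (K(z, a) = (z + z)/(a + 5) = (2*z)/(5 + a) = 2*z/(5 + a))
K(-11, 1 - 1*3)*d(6, 7) + b = (2*(-11)/(5 + (1 - 1*3)))*(5 + 6) + 4 = (2*(-11)/(5 + (1 - 3)))*11 + 4 = (2*(-11)/(5 - 2))*11 + 4 = (2*(-11)/3)*11 + 4 = (2*(-11)*(⅓))*11 + 4 = -22/3*11 + 4 = -242/3 + 4 = -230/3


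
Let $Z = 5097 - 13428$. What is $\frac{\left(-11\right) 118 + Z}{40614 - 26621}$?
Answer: $- \frac{9629}{13993} \approx -0.68813$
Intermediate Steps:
$Z = -8331$ ($Z = 5097 - 13428 = -8331$)
$\frac{\left(-11\right) 118 + Z}{40614 - 26621} = \frac{\left(-11\right) 118 - 8331}{40614 - 26621} = \frac{-1298 - 8331}{13993} = \left(-9629\right) \frac{1}{13993} = - \frac{9629}{13993}$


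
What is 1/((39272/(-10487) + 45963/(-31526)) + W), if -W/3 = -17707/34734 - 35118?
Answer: 956959797409/100816027199755761 ≈ 9.4921e-6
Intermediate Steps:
W = 1219806319/11578 (W = -3*(-17707/34734 - 35118) = -3*(-1219806319/34734) = 1219806319/11578 ≈ 1.0536e+5)
1/((39272/(-10487) + 45963/(-31526)) + W) = 1/((39272/(-10487) + 45963/(-31526)) + 1219806319/11578) = 1/((39272*(-1/10487) + 45963*(-1/31526)) + 1219806319/11578) = 1/((-39272/10487 - 45963/31526) + 1219806319/11578) = 1/(-1720103053/330613162 + 1219806319/11578) = 1/(100816027199755761/956959797409) = 956959797409/100816027199755761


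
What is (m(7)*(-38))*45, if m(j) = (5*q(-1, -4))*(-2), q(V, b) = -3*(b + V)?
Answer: 256500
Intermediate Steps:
q(V, b) = -3*V - 3*b (q(V, b) = -3*(V + b) = -3*V - 3*b)
m(j) = -150 (m(j) = (5*(-3*(-1) - 3*(-4)))*(-2) = (5*(3 + 12))*(-2) = (5*15)*(-2) = 75*(-2) = -150)
(m(7)*(-38))*45 = -150*(-38)*45 = 5700*45 = 256500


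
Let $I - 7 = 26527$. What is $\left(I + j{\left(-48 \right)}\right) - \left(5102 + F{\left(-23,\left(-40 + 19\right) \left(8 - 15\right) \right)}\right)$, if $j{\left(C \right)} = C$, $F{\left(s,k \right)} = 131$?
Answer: $21253$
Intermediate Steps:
$I = 26534$ ($I = 7 + 26527 = 26534$)
$\left(I + j{\left(-48 \right)}\right) - \left(5102 + F{\left(-23,\left(-40 + 19\right) \left(8 - 15\right) \right)}\right) = \left(26534 - 48\right) - 5233 = 26486 - 5233 = 21253$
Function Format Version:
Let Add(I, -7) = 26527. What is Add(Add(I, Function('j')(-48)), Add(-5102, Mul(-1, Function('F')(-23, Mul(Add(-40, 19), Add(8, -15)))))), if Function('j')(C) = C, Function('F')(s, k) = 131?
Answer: 21253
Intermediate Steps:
I = 26534 (I = Add(7, 26527) = 26534)
Add(Add(I, Function('j')(-48)), Add(-5102, Mul(-1, Function('F')(-23, Mul(Add(-40, 19), Add(8, -15)))))) = Add(Add(26534, -48), Add(-5102, Mul(-1, 131))) = Add(26486, Add(-5102, -131)) = Add(26486, -5233) = 21253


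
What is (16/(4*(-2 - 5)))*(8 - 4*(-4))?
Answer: -96/7 ≈ -13.714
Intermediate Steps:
(16/(4*(-2 - 5)))*(8 - 4*(-4)) = (16/(4*(-7)))*(8 + 16) = (16/(-28))*24 = -1/28*16*24 = -4/7*24 = -96/7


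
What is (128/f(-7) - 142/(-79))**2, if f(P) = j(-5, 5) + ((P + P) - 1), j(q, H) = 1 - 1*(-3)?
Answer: 73102500/755161 ≈ 96.804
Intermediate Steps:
j(q, H) = 4 (j(q, H) = 1 + 3 = 4)
f(P) = 3 + 2*P (f(P) = 4 + ((P + P) - 1) = 4 + (2*P - 1) = 4 + (-1 + 2*P) = 3 + 2*P)
(128/f(-7) - 142/(-79))**2 = (128/(3 + 2*(-7)) - 142/(-79))**2 = (128/(3 - 14) - 142*(-1/79))**2 = (128/(-11) + 142/79)**2 = (128*(-1/11) + 142/79)**2 = (-128/11 + 142/79)**2 = (-8550/869)**2 = 73102500/755161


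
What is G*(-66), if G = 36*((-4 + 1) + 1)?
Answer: 4752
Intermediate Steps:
G = -72 (G = 36*(-3 + 1) = 36*(-2) = -72)
G*(-66) = -72*(-66) = 4752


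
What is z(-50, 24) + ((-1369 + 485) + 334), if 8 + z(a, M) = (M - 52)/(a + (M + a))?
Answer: -10595/19 ≈ -557.63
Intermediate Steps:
z(a, M) = -8 + (-52 + M)/(M + 2*a) (z(a, M) = -8 + (M - 52)/(a + (M + a)) = -8 + (-52 + M)/(M + 2*a))
z(-50, 24) + ((-1369 + 485) + 334) = (-52 - 16*(-50) - 7*24)/(24 + 2*(-50)) + ((-1369 + 485) + 334) = (-52 + 800 - 168)/(24 - 100) + (-884 + 334) = 580/(-76) - 550 = -1/76*580 - 550 = -145/19 - 550 = -10595/19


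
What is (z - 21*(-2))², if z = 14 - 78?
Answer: 484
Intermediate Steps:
z = -64
(z - 21*(-2))² = (-64 - 21*(-2))² = (-64 + 42)² = (-22)² = 484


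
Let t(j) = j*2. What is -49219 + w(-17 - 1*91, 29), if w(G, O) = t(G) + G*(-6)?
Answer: -48787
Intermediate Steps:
t(j) = 2*j
w(G, O) = -4*G (w(G, O) = 2*G + G*(-6) = 2*G - 6*G = -4*G)
-49219 + w(-17 - 1*91, 29) = -49219 - 4*(-17 - 1*91) = -49219 - 4*(-17 - 91) = -49219 - 4*(-108) = -49219 + 432 = -48787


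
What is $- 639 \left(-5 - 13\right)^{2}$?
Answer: $-207036$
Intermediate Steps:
$- 639 \left(-5 - 13\right)^{2} = - 639 \left(-18\right)^{2} = \left(-639\right) 324 = -207036$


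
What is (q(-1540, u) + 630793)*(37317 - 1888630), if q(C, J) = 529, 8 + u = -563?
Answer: -1168774625786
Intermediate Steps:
u = -571 (u = -8 - 563 = -571)
(q(-1540, u) + 630793)*(37317 - 1888630) = (529 + 630793)*(37317 - 1888630) = 631322*(-1851313) = -1168774625786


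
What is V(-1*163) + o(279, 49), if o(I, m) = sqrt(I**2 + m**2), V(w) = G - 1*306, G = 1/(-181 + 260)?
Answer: -24173/79 + sqrt(80242) ≈ -22.717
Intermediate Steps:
G = 1/79 ≈ 0.012658
V(w) = -24173/79 (V(w) = 1/79 - 1*306 = 1/79 - 306 = -24173/79)
V(-1*163) + o(279, 49) = -24173/79 + sqrt(279**2 + 49**2) = -24173/79 + sqrt(77841 + 2401) = -24173/79 + sqrt(80242)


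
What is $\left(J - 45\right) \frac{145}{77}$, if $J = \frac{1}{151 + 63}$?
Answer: $- \frac{1396205}{16478} \approx -84.731$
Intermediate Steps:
$J = \frac{1}{214} \approx 0.0046729$
$\left(J - 45\right) \frac{145}{77} = \left(\frac{1}{214} - 45\right) \frac{145}{77} = - \frac{9629 \cdot 145 \cdot \frac{1}{77}}{214} = \left(- \frac{9629}{214}\right) \frac{145}{77} = - \frac{1396205}{16478}$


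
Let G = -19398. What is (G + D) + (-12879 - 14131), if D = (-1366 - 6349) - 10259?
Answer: -64382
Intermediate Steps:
D = -17974 (D = -7715 - 10259 = -17974)
(G + D) + (-12879 - 14131) = (-19398 - 17974) + (-12879 - 14131) = -37372 - 27010 = -64382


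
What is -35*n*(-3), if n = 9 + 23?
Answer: 3360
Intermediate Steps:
n = 32
-35*n*(-3) = -35*32*(-3) = -1120*(-3) = 3360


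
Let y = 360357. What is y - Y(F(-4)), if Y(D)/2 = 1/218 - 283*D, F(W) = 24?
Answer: 40759568/109 ≈ 3.7394e+5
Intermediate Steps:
Y(D) = 1/109 - 566*D (Y(D) = 2*(1/218 - 283*D) = 1/109 - 566*D)
y - Y(F(-4)) = 360357 - (1/109 - 566*24) = 360357 - (1/109 - 13584) = 360357 - 1*(-1480655/109) = 360357 + 1480655/109 = 40759568/109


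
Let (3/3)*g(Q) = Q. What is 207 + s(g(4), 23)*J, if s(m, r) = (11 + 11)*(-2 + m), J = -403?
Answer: -17525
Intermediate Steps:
g(Q) = Q
s(m, r) = -44 + 22*m (s(m, r) = 22*(-2 + m) = -44 + 22*m)
207 + s(g(4), 23)*J = 207 + (-44 + 22*4)*(-403) = 207 + (-44 + 88)*(-403) = 207 + 44*(-403) = 207 - 17732 = -17525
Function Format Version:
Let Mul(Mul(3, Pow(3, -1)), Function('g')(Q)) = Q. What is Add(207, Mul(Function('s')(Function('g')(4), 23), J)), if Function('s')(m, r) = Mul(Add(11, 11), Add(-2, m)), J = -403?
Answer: -17525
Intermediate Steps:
Function('g')(Q) = Q
Function('s')(m, r) = Add(-44, Mul(22, m)) (Function('s')(m, r) = Mul(22, Add(-2, m)) = Add(-44, Mul(22, m)))
Add(207, Mul(Function('s')(Function('g')(4), 23), J)) = Add(207, Mul(Add(-44, Mul(22, 4)), -403)) = Add(207, Mul(Add(-44, 88), -403)) = Add(207, Mul(44, -403)) = Add(207, -17732) = -17525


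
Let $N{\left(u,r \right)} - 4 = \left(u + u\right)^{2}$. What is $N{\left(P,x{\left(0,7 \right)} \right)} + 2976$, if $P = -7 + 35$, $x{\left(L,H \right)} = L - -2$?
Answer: $6116$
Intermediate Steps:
$x{\left(L,H \right)} = 2 + L$ ($x{\left(L,H \right)} = L + 2 = 2 + L$)
$P = 28$
$N{\left(u,r \right)} = 4 + 4 u^{2}$ ($N{\left(u,r \right)} = 4 + \left(u + u\right)^{2} = 4 + \left(2 u\right)^{2} = 4 + 4 u^{2}$)
$N{\left(P,x{\left(0,7 \right)} \right)} + 2976 = \left(4 + 4 \cdot 28^{2}\right) + 2976 = \left(4 + 4 \cdot 784\right) + 2976 = \left(4 + 3136\right) + 2976 = 3140 + 2976 = 6116$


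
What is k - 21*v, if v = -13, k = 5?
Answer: 278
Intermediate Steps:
k - 21*v = 5 - 21*(-13) = 5 + 273 = 278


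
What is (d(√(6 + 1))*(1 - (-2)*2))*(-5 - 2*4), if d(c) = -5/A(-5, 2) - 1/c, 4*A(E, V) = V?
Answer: 650 + 65*√7/7 ≈ 674.57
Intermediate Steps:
A(E, V) = V/4
d(c) = -10 - 1/c (d(c) = -5/((¼)*2) - 1/c = -5/½ - 1/c = -5*2 - 1/c = -10 - 1/c)
(d(√(6 + 1))*(1 - (-2)*2))*(-5 - 2*4) = ((-10 - 1/(√(6 + 1)))*(1 - (-2)*2))*(-5 - 2*4) = ((-10 - 1/(√7))*(1 - 1*(-4)))*(-5 - 8) = ((-10 - √7/7)*(1 + 4))*(-13) = ((-10 - √7/7)*5)*(-13) = (-50 - 5*√7/7)*(-13) = 650 + 65*√7/7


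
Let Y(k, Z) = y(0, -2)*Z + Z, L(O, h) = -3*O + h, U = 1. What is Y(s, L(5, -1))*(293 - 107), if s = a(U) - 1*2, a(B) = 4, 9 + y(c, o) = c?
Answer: 23808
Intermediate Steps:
y(c, o) = -9 + c
L(O, h) = h - 3*O
s = 2 (s = 4 - 1*2 = 4 - 2 = 2)
Y(k, Z) = -8*Z (Y(k, Z) = (-9 + 0)*Z + Z = -9*Z + Z = -8*Z)
Y(s, L(5, -1))*(293 - 107) = (-8*(-1 - 3*5))*(293 - 107) = -8*(-1 - 15)*186 = -8*(-16)*186 = 128*186 = 23808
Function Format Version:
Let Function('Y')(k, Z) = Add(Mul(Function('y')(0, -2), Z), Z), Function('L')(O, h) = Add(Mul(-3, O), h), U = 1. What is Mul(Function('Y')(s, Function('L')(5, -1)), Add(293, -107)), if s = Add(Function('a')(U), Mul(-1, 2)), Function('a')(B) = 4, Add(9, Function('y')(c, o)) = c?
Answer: 23808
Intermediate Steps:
Function('y')(c, o) = Add(-9, c)
Function('L')(O, h) = Add(h, Mul(-3, O))
s = 2 (s = Add(4, Mul(-1, 2)) = Add(4, -2) = 2)
Function('Y')(k, Z) = Mul(-8, Z) (Function('Y')(k, Z) = Add(Mul(Add(-9, 0), Z), Z) = Add(Mul(-9, Z), Z) = Mul(-8, Z))
Mul(Function('Y')(s, Function('L')(5, -1)), Add(293, -107)) = Mul(Mul(-8, Add(-1, Mul(-3, 5))), Add(293, -107)) = Mul(Mul(-8, Add(-1, -15)), 186) = Mul(Mul(-8, -16), 186) = Mul(128, 186) = 23808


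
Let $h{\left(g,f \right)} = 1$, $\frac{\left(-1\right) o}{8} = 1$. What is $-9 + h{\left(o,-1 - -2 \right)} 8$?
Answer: $-1$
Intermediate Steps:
$o = -8$ ($o = \left(-8\right) 1 = -8$)
$-9 + h{\left(o,-1 - -2 \right)} 8 = -9 + 1 \cdot 8 = -9 + 8 = -1$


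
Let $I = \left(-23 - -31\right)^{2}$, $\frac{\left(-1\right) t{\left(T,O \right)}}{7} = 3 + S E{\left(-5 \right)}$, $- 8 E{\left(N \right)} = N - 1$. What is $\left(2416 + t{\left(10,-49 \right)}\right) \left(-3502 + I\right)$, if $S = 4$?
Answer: $-8161812$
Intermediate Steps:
$E{\left(N \right)} = \frac{1}{8} - \frac{N}{8}$ ($E{\left(N \right)} = - \frac{N - 1}{8} = - \frac{-1 + N}{8} = \frac{1}{8} - \frac{N}{8}$)
$t{\left(T,O \right)} = -42$ ($t{\left(T,O \right)} = - 7 \left(3 + 4 \left(\frac{1}{8} - - \frac{5}{8}\right)\right) = - 7 \left(3 + 4 \left(\frac{1}{8} + \frac{5}{8}\right)\right) = - 7 \left(3 + 4 \cdot \frac{3}{4}\right) = - 7 \left(3 + 3\right) = \left(-7\right) 6 = -42$)
$I = 64$ ($I = \left(-23 + 31\right)^{2} = 8^{2} = 64$)
$\left(2416 + t{\left(10,-49 \right)}\right) \left(-3502 + I\right) = \left(2416 - 42\right) \left(-3502 + 64\right) = 2374 \left(-3438\right) = -8161812$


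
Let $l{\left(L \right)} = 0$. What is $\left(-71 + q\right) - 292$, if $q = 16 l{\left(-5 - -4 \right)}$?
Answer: $-363$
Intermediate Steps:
$q = 0$ ($q = 16 \cdot 0 = 0$)
$\left(-71 + q\right) - 292 = \left(-71 + 0\right) - 292 = -71 - 292 = -363$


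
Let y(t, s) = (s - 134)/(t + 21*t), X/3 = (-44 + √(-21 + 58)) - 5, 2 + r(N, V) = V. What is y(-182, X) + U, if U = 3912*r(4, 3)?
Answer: 15663929/4004 - 3*√37/4004 ≈ 3912.1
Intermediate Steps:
r(N, V) = -2 + V
X = -147 + 3*√37 (X = 3*((-44 + √(-21 + 58)) - 5) = 3*((-44 + √37) - 5) = 3*(-49 + √37) = -147 + 3*√37 ≈ -128.75)
y(t, s) = (-134 + s)/(22*t) (y(t, s) = (-134 + s)/((22*t)) = (-134 + s)*(1/(22*t)) = (-134 + s)/(22*t))
U = 3912 (U = 3912*(-2 + 3) = 3912*1 = 3912)
y(-182, X) + U = (1/22)*(-134 + (-147 + 3*√37))/(-182) + 3912 = (1/22)*(-1/182)*(-281 + 3*√37) + 3912 = (281/4004 - 3*√37/4004) + 3912 = 15663929/4004 - 3*√37/4004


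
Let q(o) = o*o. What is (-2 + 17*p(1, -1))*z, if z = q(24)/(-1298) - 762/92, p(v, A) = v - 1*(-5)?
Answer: -13025850/14927 ≈ -872.64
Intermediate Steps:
p(v, A) = 5 + v (p(v, A) = v + 5 = 5 + v)
q(o) = o²
z = -260517/29854 (z = 24²/(-1298) - 762/92 = 576*(-1/1298) - 762*1/92 = -288/649 - 381/46 = -260517/29854 ≈ -8.7264)
(-2 + 17*p(1, -1))*z = (-2 + 17*(5 + 1))*(-260517/29854) = (-2 + 17*6)*(-260517/29854) = (-2 + 102)*(-260517/29854) = 100*(-260517/29854) = -13025850/14927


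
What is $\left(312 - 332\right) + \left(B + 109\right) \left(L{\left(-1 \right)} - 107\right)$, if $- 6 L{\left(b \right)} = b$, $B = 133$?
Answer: $- \frac{77621}{3} \approx -25874.0$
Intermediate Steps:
$L{\left(b \right)} = - \frac{b}{6}$
$\left(312 - 332\right) + \left(B + 109\right) \left(L{\left(-1 \right)} - 107\right) = \left(312 - 332\right) + \left(133 + 109\right) \left(\left(- \frac{1}{6}\right) \left(-1\right) - 107\right) = -20 + 242 \left(\frac{1}{6} - 107\right) = -20 + 242 \left(- \frac{641}{6}\right) = -20 - \frac{77561}{3} = - \frac{77621}{3}$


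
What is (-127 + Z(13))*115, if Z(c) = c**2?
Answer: 4830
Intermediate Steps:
(-127 + Z(13))*115 = (-127 + 13**2)*115 = (-127 + 169)*115 = 42*115 = 4830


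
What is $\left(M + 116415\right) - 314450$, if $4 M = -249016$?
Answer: $-260289$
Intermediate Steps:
$M = -62254$ ($M = \frac{1}{4} \left(-249016\right) = -62254$)
$\left(M + 116415\right) - 314450 = \left(-62254 + 116415\right) - 314450 = 54161 - 314450 = -260289$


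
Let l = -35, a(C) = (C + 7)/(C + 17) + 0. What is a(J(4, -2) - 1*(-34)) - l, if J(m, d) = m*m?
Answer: 2402/67 ≈ 35.851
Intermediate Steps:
J(m, d) = m²
a(C) = (7 + C)/(17 + C) (a(C) = (7 + C)/(17 + C) + 0 = (7 + C)/(17 + C))
a(J(4, -2) - 1*(-34)) - l = (7 + (4² - 1*(-34)))/(17 + (4² - 1*(-34))) - 1*(-35) = (7 + (16 + 34))/(17 + (16 + 34)) + 35 = (7 + 50)/(17 + 50) + 35 = 57/67 + 35 = 2402/67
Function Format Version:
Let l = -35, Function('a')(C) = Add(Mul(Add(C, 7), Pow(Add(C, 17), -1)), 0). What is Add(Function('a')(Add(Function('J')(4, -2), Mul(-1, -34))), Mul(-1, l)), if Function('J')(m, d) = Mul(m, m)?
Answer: Rational(2402, 67) ≈ 35.851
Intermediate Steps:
Function('J')(m, d) = Pow(m, 2)
Function('a')(C) = Mul(Pow(Add(17, C), -1), Add(7, C)) (Function('a')(C) = Add(Mul(Add(7, C), Pow(Add(17, C), -1)), 0) = Add(Mul(Pow(Add(17, C), -1), Add(7, C)), 0) = Mul(Pow(Add(17, C), -1), Add(7, C)))
Add(Function('a')(Add(Function('J')(4, -2), Mul(-1, -34))), Mul(-1, l)) = Add(Mul(Pow(Add(17, Add(Pow(4, 2), Mul(-1, -34))), -1), Add(7, Add(Pow(4, 2), Mul(-1, -34)))), Mul(-1, -35)) = Add(Mul(Pow(Add(17, Add(16, 34)), -1), Add(7, Add(16, 34))), 35) = Add(Mul(Pow(Add(17, 50), -1), Add(7, 50)), 35) = Add(Mul(Pow(67, -1), 57), 35) = Add(Mul(Rational(1, 67), 57), 35) = Add(Rational(57, 67), 35) = Rational(2402, 67)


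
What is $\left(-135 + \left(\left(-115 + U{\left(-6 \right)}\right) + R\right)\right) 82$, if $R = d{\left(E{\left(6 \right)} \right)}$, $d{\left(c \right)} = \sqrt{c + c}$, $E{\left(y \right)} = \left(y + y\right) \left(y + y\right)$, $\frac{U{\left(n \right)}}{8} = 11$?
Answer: $-13284 + 984 \sqrt{2} \approx -11892.0$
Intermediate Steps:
$U{\left(n \right)} = 88$ ($U{\left(n \right)} = 8 \cdot 11 = 88$)
$E{\left(y \right)} = 4 y^{2}$ ($E{\left(y \right)} = 2 y 2 y = 4 y^{2}$)
$d{\left(c \right)} = \sqrt{2} \sqrt{c}$ ($d{\left(c \right)} = \sqrt{2 c} = \sqrt{2} \sqrt{c}$)
$R = 12 \sqrt{2}$ ($R = \sqrt{2} \sqrt{4 \cdot 6^{2}} = \sqrt{2} \sqrt{4 \cdot 36} = \sqrt{2} \sqrt{144} = \sqrt{2} \cdot 12 = 12 \sqrt{2} \approx 16.971$)
$\left(-135 + \left(\left(-115 + U{\left(-6 \right)}\right) + R\right)\right) 82 = \left(-135 + \left(\left(-115 + 88\right) + 12 \sqrt{2}\right)\right) 82 = \left(-135 - \left(27 - 12 \sqrt{2}\right)\right) 82 = \left(-162 + 12 \sqrt{2}\right) 82 = -13284 + 984 \sqrt{2}$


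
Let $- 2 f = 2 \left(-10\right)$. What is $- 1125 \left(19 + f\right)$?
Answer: $-32625$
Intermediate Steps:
$f = 10$ ($f = - \frac{2 \left(-10\right)}{2} = \left(- \frac{1}{2}\right) \left(-20\right) = 10$)
$- 1125 \left(19 + f\right) = - 1125 \left(19 + 10\right) = \left(-1125\right) 29 = -32625$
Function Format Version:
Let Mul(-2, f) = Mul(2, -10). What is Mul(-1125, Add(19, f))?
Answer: -32625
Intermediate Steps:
f = 10 (f = Mul(Rational(-1, 2), Mul(2, -10)) = Mul(Rational(-1, 2), -20) = 10)
Mul(-1125, Add(19, f)) = Mul(-1125, Add(19, 10)) = Mul(-1125, 29) = -32625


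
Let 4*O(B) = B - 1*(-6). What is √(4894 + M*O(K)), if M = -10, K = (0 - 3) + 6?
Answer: √19486/2 ≈ 69.796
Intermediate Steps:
K = 3 (K = -3 + 6 = 3)
O(B) = 3/2 + B/4 (O(B) = (B - 1*(-6))/4 = (B + 6)/4 = (6 + B)/4 = 3/2 + B/4)
√(4894 + M*O(K)) = √(4894 - 10*(3/2 + (¼)*3)) = √(4894 - 10*(3/2 + ¾)) = √(4894 - 10*9/4) = √(4894 - 45/2) = √(9743/2) = √19486/2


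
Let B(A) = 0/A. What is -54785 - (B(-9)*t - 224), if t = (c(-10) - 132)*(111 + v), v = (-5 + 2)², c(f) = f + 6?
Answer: -54561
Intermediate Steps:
c(f) = 6 + f
B(A) = 0
v = 9 (v = (-3)² = 9)
t = -16320 (t = ((6 - 10) - 132)*(111 + 9) = (-4 - 132)*120 = -136*120 = -16320)
-54785 - (B(-9)*t - 224) = -54785 - (0*(-16320) - 224) = -54785 - (0 - 224) = -54785 - 1*(-224) = -54785 + 224 = -54561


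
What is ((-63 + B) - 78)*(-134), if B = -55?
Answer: 26264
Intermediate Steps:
((-63 + B) - 78)*(-134) = ((-63 - 55) - 78)*(-134) = (-118 - 78)*(-134) = -196*(-134) = 26264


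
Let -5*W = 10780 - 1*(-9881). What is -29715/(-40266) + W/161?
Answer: -269338417/10804710 ≈ -24.928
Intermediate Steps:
W = -20661/5 (W = -(10780 - 1*(-9881))/5 = -(10780 + 9881)/5 = -1/5*20661 = -20661/5 ≈ -4132.2)
-29715/(-40266) + W/161 = -29715/(-40266) - 20661/5/161 = -29715*(-1/40266) - 20661/5*1/161 = 9905/13422 - 20661/805 = -269338417/10804710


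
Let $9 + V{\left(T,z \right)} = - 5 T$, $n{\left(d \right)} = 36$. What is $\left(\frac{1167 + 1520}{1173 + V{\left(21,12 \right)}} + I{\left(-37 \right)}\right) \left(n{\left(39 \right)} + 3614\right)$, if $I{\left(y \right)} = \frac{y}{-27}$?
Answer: $\frac{135940600}{9531} \approx 14263.0$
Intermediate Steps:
$V{\left(T,z \right)} = -9 - 5 T$
$I{\left(y \right)} = - \frac{y}{27}$ ($I{\left(y \right)} = y \left(- \frac{1}{27}\right) = - \frac{y}{27}$)
$\left(\frac{1167 + 1520}{1173 + V{\left(21,12 \right)}} + I{\left(-37 \right)}\right) \left(n{\left(39 \right)} + 3614\right) = \left(\frac{1167 + 1520}{1173 - 114} - - \frac{37}{27}\right) \left(36 + 3614\right) = \left(\frac{2687}{1173 - 114} + \frac{37}{27}\right) 3650 = \left(\frac{2687}{1059} + \frac{37}{27}\right) 3650 = \frac{37244}{9531} \cdot 3650 = \frac{135940600}{9531}$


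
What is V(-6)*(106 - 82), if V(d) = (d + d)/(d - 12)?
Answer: 16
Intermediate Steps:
V(d) = 2*d/(-12 + d) (V(d) = (2*d)/(-12 + d) = 2*d/(-12 + d))
V(-6)*(106 - 82) = (2*(-6)/(-12 - 6))*(106 - 82) = (2*(-6)/(-18))*24 = (2*(-6)*(-1/18))*24 = (2/3)*24 = 16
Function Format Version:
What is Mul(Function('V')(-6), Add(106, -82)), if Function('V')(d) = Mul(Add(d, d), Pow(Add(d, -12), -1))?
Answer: 16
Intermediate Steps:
Function('V')(d) = Mul(2, d, Pow(Add(-12, d), -1)) (Function('V')(d) = Mul(Mul(2, d), Pow(Add(-12, d), -1)) = Mul(2, d, Pow(Add(-12, d), -1)))
Mul(Function('V')(-6), Add(106, -82)) = Mul(Mul(2, -6, Pow(Add(-12, -6), -1)), Add(106, -82)) = Mul(Mul(2, -6, Pow(-18, -1)), 24) = Mul(Mul(2, -6, Rational(-1, 18)), 24) = Mul(Rational(2, 3), 24) = 16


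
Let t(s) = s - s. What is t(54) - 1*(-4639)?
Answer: 4639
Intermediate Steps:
t(s) = 0
t(54) - 1*(-4639) = 0 - 1*(-4639) = 0 + 4639 = 4639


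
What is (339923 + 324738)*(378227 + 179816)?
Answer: 370909418423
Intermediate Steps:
(339923 + 324738)*(378227 + 179816) = 664661*558043 = 370909418423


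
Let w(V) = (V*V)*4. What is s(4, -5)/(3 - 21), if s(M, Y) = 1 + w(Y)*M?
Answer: -401/18 ≈ -22.278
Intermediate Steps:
w(V) = 4*V² (w(V) = V²*4 = 4*V²)
s(M, Y) = 1 + 4*M*Y² (s(M, Y) = 1 + (4*Y²)*M = 1 + 4*M*Y²)
s(4, -5)/(3 - 21) = (1 + 4*4*(-5)²)/(3 - 21) = (1 + 4*4*25)/(-18) = -(1 + 400)/18 = -1/18*401 = -401/18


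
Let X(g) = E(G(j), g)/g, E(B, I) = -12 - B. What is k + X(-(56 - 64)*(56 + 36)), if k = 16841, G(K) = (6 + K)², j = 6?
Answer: 3098705/184 ≈ 16841.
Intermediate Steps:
X(g) = -156/g (X(g) = (-12 - (6 + 6)²)/g = (-12 - 1*12²)/g = (-12 - 1*144)/g = (-12 - 144)/g = -156/g)
k + X(-(56 - 64)*(56 + 36)) = 16841 - 156*(-1/((56 - 64)*(56 + 36))) = 16841 - 156/((-(-8)*92)) = 16841 - 156/((-1*(-736))) = 16841 - 156/736 = 16841 - 156*1/736 = 16841 - 39/184 = 3098705/184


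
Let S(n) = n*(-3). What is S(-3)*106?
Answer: 954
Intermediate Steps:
S(n) = -3*n
S(-3)*106 = -3*(-3)*106 = 9*106 = 954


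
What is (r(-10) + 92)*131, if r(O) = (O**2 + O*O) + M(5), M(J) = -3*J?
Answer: 36287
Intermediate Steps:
r(O) = -15 + 2*O**2 (r(O) = (O**2 + O*O) - 3*5 = (O**2 + O**2) - 15 = 2*O**2 - 15 = -15 + 2*O**2)
(r(-10) + 92)*131 = ((-15 + 2*(-10)**2) + 92)*131 = ((-15 + 2*100) + 92)*131 = ((-15 + 200) + 92)*131 = (185 + 92)*131 = 277*131 = 36287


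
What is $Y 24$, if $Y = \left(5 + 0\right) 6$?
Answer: $720$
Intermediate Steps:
$Y = 30$ ($Y = 5 \cdot 6 = 30$)
$Y 24 = 30 \cdot 24 = 720$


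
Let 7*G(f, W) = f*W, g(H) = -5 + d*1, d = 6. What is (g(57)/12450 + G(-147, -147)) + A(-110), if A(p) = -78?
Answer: 37462051/12450 ≈ 3009.0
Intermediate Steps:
g(H) = 1 (g(H) = -5 + 6*1 = -5 + 6 = 1)
G(f, W) = W*f/7 (G(f, W) = (f*W)/7 = (W*f)/7 = W*f/7)
(g(57)/12450 + G(-147, -147)) + A(-110) = (1/12450 + (1/7)*(-147)*(-147)) - 78 = (1*(1/12450) + 3087) - 78 = (1/12450 + 3087) - 78 = 38433151/12450 - 78 = 37462051/12450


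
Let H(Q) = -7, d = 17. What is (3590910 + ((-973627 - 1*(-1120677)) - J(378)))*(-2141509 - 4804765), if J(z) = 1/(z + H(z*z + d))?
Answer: -9632975800999566/371 ≈ -2.5965e+13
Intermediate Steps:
J(z) = 1/(-7 + z) (J(z) = 1/(z - 7) = 1/(-7 + z))
(3590910 + ((-973627 - 1*(-1120677)) - J(378)))*(-2141509 - 4804765) = (3590910 + ((-973627 - 1*(-1120677)) - 1/(-7 + 378)))*(-2141509 - 4804765) = (3590910 + ((-973627 + 1120677) - 1/371))*(-6946274) = (3590910 + (147050 - 1*1/371))*(-6946274) = (3590910 + (147050 - 1/371))*(-6946274) = (3590910 + 54555549/371)*(-6946274) = (1386783159/371)*(-6946274) = -9632975800999566/371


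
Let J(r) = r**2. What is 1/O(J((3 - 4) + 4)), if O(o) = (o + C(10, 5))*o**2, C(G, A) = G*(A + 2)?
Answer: 1/6399 ≈ 0.00015627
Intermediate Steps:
C(G, A) = G*(2 + A)
O(o) = o**2*(70 + o) (O(o) = (o + 10*(2 + 5))*o**2 = (o + 10*7)*o**2 = (o + 70)*o**2 = (70 + o)*o**2 = o**2*(70 + o))
1/O(J((3 - 4) + 4)) = 1/((((3 - 4) + 4)**2)**2*(70 + ((3 - 4) + 4)**2)) = 1/(((-1 + 4)**2)**2*(70 + (-1 + 4)**2)) = 1/((3**2)**2*(70 + 3**2)) = 1/(9**2*(70 + 9)) = 1/(81*79) = 1/6399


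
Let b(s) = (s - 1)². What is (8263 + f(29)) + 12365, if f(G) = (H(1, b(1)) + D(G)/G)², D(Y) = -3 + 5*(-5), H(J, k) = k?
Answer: 17348932/841 ≈ 20629.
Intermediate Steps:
b(s) = (-1 + s)²
D(Y) = -28 (D(Y) = -3 - 25 = -28)
f(G) = 784/G² (f(G) = ((-1 + 1)² - 28/G)² = (0² - 28/G)² = (0 - 28/G)² = (-28/G)² = 784/G²)
(8263 + f(29)) + 12365 = (8263 + 784/29²) + 12365 = (8263 + 784*(1/841)) + 12365 = (8263 + 784/841) + 12365 = 6949967/841 + 12365 = 17348932/841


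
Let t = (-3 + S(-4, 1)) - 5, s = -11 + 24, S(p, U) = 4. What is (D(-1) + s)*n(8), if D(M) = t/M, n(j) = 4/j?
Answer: 17/2 ≈ 8.5000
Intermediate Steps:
s = 13
t = -4 (t = (-3 + 4) - 5 = 1 - 5 = -4)
D(M) = -4/M
(D(-1) + s)*n(8) = (-4/(-1) + 13)*(4/8) = (-4*(-1) + 13)*(4*(⅛)) = (4 + 13)*(½) = 17*(½) = 17/2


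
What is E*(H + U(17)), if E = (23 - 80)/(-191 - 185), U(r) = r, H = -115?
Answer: -2793/188 ≈ -14.856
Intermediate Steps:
E = 57/376 (E = -57/(-376) = -57*(-1/376) = 57/376 ≈ 0.15160)
E*(H + U(17)) = 57*(-115 + 17)/376 = (57/376)*(-98) = -2793/188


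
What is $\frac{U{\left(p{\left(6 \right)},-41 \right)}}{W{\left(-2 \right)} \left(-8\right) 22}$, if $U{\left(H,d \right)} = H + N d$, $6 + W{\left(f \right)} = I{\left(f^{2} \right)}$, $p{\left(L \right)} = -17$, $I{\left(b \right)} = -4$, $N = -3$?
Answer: $\frac{53}{880} \approx 0.060227$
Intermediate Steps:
$W{\left(f \right)} = -10$ ($W{\left(f \right)} = -6 - 4 = -10$)
$U{\left(H,d \right)} = H - 3 d$
$\frac{U{\left(p{\left(6 \right)},-41 \right)}}{W{\left(-2 \right)} \left(-8\right) 22} = \frac{-17 - -123}{\left(-10\right) \left(-8\right) 22} = \frac{-17 + 123}{80 \cdot 22} = \frac{106}{1760} = 106 \cdot \frac{1}{1760} = \frac{53}{880}$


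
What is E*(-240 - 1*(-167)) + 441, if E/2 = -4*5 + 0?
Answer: 3361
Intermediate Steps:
E = -40 (E = 2*(-4*5 + 0) = 2*(-20 + 0) = 2*(-20) = -40)
E*(-240 - 1*(-167)) + 441 = -40*(-240 - 1*(-167)) + 441 = -40*(-240 + 167) + 441 = -40*(-73) + 441 = 2920 + 441 = 3361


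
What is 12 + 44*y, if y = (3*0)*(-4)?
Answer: 12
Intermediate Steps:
y = 0 (y = 0*(-4) = 0)
12 + 44*y = 12 + 44*0 = 12 + 0 = 12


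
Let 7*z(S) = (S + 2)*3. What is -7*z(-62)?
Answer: 180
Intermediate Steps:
z(S) = 6/7 + 3*S/7 (z(S) = ((S + 2)*3)/7 = ((2 + S)*3)/7 = (6 + 3*S)/7 = 6/7 + 3*S/7)
-7*z(-62) = -7*(6/7 + (3/7)*(-62)) = -7*(6/7 - 186/7) = -7*(-180/7) = 180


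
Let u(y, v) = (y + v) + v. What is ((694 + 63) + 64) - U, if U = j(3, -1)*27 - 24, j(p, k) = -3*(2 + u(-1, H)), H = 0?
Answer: 926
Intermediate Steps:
u(y, v) = y + 2*v (u(y, v) = (v + y) + v = y + 2*v)
j(p, k) = -3 (j(p, k) = -3*(2 + (-1 + 2*0)) = -3*(2 + (-1 + 0)) = -3*(2 - 1) = -3*1 = -3)
U = -105 (U = -3*27 - 24 = -81 - 24 = -105)
((694 + 63) + 64) - U = ((694 + 63) + 64) - 1*(-105) = (757 + 64) + 105 = 821 + 105 = 926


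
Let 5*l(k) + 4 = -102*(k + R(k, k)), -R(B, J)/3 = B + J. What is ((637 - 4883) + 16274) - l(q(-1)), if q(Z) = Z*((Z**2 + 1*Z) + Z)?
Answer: 59634/5 ≈ 11927.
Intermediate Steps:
R(B, J) = -3*B - 3*J (R(B, J) = -3*(B + J) = -3*B - 3*J)
q(Z) = Z*(Z**2 + 2*Z) (q(Z) = Z*((Z**2 + Z) + Z) = Z*((Z + Z**2) + Z) = Z*(Z**2 + 2*Z))
l(k) = -4/5 + 102*k (l(k) = -4/5 + (-102*(k + (-3*k - 3*k)))/5 = -4/5 + (-102*(k - 6*k))/5 = -4/5 + (-(-510)*k)/5 = -4/5 + (510*k)/5 = -4/5 + 102*k)
((637 - 4883) + 16274) - l(q(-1)) = ((637 - 4883) + 16274) - (-4/5 + 102*((-1)**2*(2 - 1))) = (-4246 + 16274) - (-4/5 + 102*(1*1)) = 12028 - (-4/5 + 102*1) = 12028 - (-4/5 + 102) = 12028 - 1*506/5 = 12028 - 506/5 = 59634/5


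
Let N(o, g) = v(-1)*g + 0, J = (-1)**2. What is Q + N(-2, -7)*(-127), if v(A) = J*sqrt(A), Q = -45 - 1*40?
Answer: -85 + 889*I ≈ -85.0 + 889.0*I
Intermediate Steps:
Q = -85 (Q = -45 - 40 = -85)
J = 1
v(A) = sqrt(A) (v(A) = 1*sqrt(A) = sqrt(A))
N(o, g) = I*g (N(o, g) = sqrt(-1)*g + 0 = I*g + 0 = I*g)
Q + N(-2, -7)*(-127) = -85 + (I*(-7))*(-127) = -85 - 7*I*(-127) = -85 + 889*I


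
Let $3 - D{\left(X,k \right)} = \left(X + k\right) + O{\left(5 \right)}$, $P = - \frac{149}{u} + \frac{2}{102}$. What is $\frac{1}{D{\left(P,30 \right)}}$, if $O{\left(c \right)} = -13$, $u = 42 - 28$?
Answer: $- \frac{714}{2411} \approx -0.29614$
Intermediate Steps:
$u = 14$ ($u = 42 - 28 = 14$)
$P = - \frac{7585}{714}$ ($P = - \frac{149}{14} + \frac{2}{102} = \left(-149\right) \frac{1}{14} + 2 \cdot \frac{1}{102} = - \frac{149}{14} + \frac{1}{51} = - \frac{7585}{714} \approx -10.623$)
$D{\left(X,k \right)} = 16 - X - k$ ($D{\left(X,k \right)} = 3 - \left(\left(X + k\right) - 13\right) = 3 - \left(-13 + X + k\right) = 16 - X - k$)
$\frac{1}{D{\left(P,30 \right)}} = \frac{1}{16 - - \frac{7585}{714} - 30} = \frac{1}{16 + \frac{7585}{714} - 30} = \frac{1}{- \frac{2411}{714}} = - \frac{714}{2411}$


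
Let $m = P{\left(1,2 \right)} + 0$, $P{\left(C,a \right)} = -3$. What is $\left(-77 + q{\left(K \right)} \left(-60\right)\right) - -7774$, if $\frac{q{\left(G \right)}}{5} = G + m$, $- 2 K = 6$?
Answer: $9497$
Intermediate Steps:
$K = -3$ ($K = \left(- \frac{1}{2}\right) 6 = -3$)
$m = -3$ ($m = -3 + 0 = -3$)
$q{\left(G \right)} = -15 + 5 G$ ($q{\left(G \right)} = 5 \left(G - 3\right) = 5 \left(-3 + G\right) = -15 + 5 G$)
$\left(-77 + q{\left(K \right)} \left(-60\right)\right) - -7774 = \left(-77 + \left(-15 + 5 \left(-3\right)\right) \left(-60\right)\right) - -7774 = \left(-77 + \left(-15 - 15\right) \left(-60\right)\right) + 7774 = \left(-77 - -1800\right) + 7774 = \left(-77 + 1800\right) + 7774 = 1723 + 7774 = 9497$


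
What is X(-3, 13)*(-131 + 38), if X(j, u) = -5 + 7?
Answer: -186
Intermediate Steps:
X(j, u) = 2
X(-3, 13)*(-131 + 38) = 2*(-131 + 38) = 2*(-93) = -186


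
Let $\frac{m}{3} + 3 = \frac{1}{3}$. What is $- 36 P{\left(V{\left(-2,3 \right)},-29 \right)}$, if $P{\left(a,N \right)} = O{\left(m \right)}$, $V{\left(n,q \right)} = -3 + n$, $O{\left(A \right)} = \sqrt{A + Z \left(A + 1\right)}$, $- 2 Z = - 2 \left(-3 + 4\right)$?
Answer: $- 36 i \sqrt{15} \approx - 139.43 i$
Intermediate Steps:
$m = -8$ ($m = -9 + \frac{3}{3} = -9 + 3 \cdot \frac{1}{3} = -9 + 1 = -8$)
$Z = 1$ ($Z = - \frac{\left(-2\right) \left(-3 + 4\right)}{2} = - \frac{\left(-2\right) 1}{2} = \left(- \frac{1}{2}\right) \left(-2\right) = 1$)
$O{\left(A \right)} = \sqrt{1 + 2 A}$ ($O{\left(A \right)} = \sqrt{A + 1 \left(A + 1\right)} = \sqrt{A + 1 \left(1 + A\right)} = \sqrt{A + \left(1 + A\right)} = \sqrt{1 + 2 A}$)
$P{\left(a,N \right)} = i \sqrt{15}$ ($P{\left(a,N \right)} = \sqrt{1 + 2 \left(-8\right)} = \sqrt{1 - 16} = \sqrt{-15} = i \sqrt{15}$)
$- 36 P{\left(V{\left(-2,3 \right)},-29 \right)} = - 36 i \sqrt{15}$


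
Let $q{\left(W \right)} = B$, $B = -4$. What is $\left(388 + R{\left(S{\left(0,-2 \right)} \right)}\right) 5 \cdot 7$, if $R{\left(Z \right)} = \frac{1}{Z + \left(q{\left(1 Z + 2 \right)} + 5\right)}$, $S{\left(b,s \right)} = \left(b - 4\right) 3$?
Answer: $\frac{149345}{11} \approx 13577.0$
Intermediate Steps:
$q{\left(W \right)} = -4$
$S{\left(b,s \right)} = -12 + 3 b$ ($S{\left(b,s \right)} = \left(-4 + b\right) 3 = -12 + 3 b$)
$R{\left(Z \right)} = \frac{1}{1 + Z}$ ($R{\left(Z \right)} = \frac{1}{Z + \left(-4 + 5\right)} = \frac{1}{Z + 1} = \frac{1}{1 + Z}$)
$\left(388 + R{\left(S{\left(0,-2 \right)} \right)}\right) 5 \cdot 7 = \left(388 + \frac{1}{1 + \left(-12 + 3 \cdot 0\right)}\right) 5 \cdot 7 = \left(388 + \frac{1}{1 + \left(-12 + 0\right)}\right) 35 = \left(388 + \frac{1}{1 - 12}\right) 35 = \left(388 + \frac{1}{-11}\right) 35 = \left(388 - \frac{1}{11}\right) 35 = \frac{4267}{11} \cdot 35 = \frac{149345}{11}$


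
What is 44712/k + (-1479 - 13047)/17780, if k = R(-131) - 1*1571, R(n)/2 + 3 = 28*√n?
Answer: -43192503153/1717396870 - 834624*I*√131/965915 ≈ -25.15 - 9.8898*I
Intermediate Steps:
R(n) = -6 + 56*√n (R(n) = -6 + 2*(28*√n) = -6 + 56*√n)
k = -1577 + 56*I*√131 (k = (-6 + 56*√(-131)) - 1*1571 = (-6 + 56*(I*√131)) - 1571 = (-6 + 56*I*√131) - 1571 = -1577 + 56*I*√131 ≈ -1577.0 + 640.95*I)
44712/k + (-1479 - 13047)/17780 = 44712/(-1577 + 56*I*√131) + (-1479 - 13047)/17780 = 44712/(-1577 + 56*I*√131) - 14526*1/17780 = 44712/(-1577 + 56*I*√131) - 7263/8890 = -7263/8890 + 44712/(-1577 + 56*I*√131)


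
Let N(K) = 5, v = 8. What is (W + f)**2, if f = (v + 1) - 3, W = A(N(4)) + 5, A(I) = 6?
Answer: 289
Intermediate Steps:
W = 11 (W = 6 + 5 = 11)
f = 6 (f = (8 + 1) - 3 = 9 - 3 = 6)
(W + f)**2 = (11 + 6)**2 = 17**2 = 289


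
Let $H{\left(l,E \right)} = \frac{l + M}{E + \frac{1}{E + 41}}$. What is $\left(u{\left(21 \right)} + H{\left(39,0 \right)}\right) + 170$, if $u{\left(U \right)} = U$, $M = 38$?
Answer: $3348$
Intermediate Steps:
$H{\left(l,E \right)} = \frac{38 + l}{E + \frac{1}{41 + E}}$ ($H{\left(l,E \right)} = \frac{l + 38}{E + \frac{1}{E + 41}} = \frac{38 + l}{E + \frac{1}{41 + E}}$)
$\left(u{\left(21 \right)} + H{\left(39,0 \right)}\right) + 170 = \left(21 + \frac{1558 + 38 \cdot 0 + 41 \cdot 39 + 0 \cdot 39}{1 + 0^{2} + 41 \cdot 0}\right) + 170 = \left(21 + \frac{1558 + 0 + 1599 + 0}{1 + 0 + 0}\right) + 170 = \left(21 + 1^{-1} \cdot 3157\right) + 170 = \left(21 + 1 \cdot 3157\right) + 170 = \left(21 + 3157\right) + 170 = 3178 + 170 = 3348$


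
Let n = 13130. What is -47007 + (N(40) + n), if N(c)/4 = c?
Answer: -33717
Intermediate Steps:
N(c) = 4*c
-47007 + (N(40) + n) = -47007 + (4*40 + 13130) = -47007 + (160 + 13130) = -47007 + 13290 = -33717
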